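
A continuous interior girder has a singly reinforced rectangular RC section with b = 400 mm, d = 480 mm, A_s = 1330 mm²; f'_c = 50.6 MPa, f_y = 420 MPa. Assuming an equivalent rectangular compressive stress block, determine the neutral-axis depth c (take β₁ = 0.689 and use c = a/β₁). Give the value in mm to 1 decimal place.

T = A_s f_y = 1330 × 420 = 558600 N = 558.6 kN.
Setting C = 0.85 f'_c a b equal to T: a = 558600/(0.85 × 50.6 × 400) = 32.469 mm.
With β₁ = 0.689, c = a/β₁ = 32.469/0.689 = 47.1 mm.

c ≈ 47.1 mm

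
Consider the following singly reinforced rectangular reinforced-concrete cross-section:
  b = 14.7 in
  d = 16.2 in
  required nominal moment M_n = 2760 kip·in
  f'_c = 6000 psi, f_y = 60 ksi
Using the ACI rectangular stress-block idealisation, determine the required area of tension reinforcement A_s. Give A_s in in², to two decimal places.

From M_n = 0.85 f'_c a b (d − a/2):
a = d − √(d² − 2M_n/(0.85 f'_c b)) = 16.2 − √(16.2² − 2 × 2760/(0.85 × 6 × 14.7)) = 2.459 in.
A_s = 0.85 f'_c a b / f_y = 0.85 × 6 × 2.459 × 14.7 / 60 = 3.073 in².

A_s ≈ 3.07 in²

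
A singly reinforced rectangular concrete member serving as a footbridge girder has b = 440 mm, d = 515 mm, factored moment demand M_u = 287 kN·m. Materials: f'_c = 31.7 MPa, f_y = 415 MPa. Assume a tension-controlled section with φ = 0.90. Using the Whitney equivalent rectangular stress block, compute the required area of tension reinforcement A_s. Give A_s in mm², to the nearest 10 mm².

M_n = M_u/φ = 287/0.90 = 318.889 kN·m.
With M_n = 0.85 f'_c a b (d − a/2), solve the quadratic for a:
a = d − √(d² − 2M_n/(0.85 f'_c b)) = 515 − √(515² − 2 × 318.889×10⁶/(0.85 × 31.7 × 440)) = 55.18 mm.
A_s = 0.85 f'_c a b / f_y = 0.85 × 31.7 × 55.18 × 440 / 415 = 1576.4 mm².

A_s ≈ 1580 mm²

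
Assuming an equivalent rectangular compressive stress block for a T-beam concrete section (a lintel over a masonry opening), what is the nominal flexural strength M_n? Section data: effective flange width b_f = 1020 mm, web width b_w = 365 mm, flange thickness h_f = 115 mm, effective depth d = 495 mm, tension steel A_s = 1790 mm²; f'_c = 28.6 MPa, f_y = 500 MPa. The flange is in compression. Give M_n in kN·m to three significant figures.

M_n ≈ 427 kN·m

Tension: T = A_s f_y = 1790 × 500 = 895000 N.
Try a within the flange: a = T/(0.85 f'_c b_f) = 895000/(0.85 × 28.6 × 1020) = 36.09 mm.
Since a = 36.09 ≤ h_f = 115 mm, the stress block lies entirely in the flange; analyse as a rectangular beam of width b_f.
M_n = T(d − a/2) = 895000 × (495 − 18.045) = 426.87 × 10⁶ N·mm.
M_n = 426.87 kN·m.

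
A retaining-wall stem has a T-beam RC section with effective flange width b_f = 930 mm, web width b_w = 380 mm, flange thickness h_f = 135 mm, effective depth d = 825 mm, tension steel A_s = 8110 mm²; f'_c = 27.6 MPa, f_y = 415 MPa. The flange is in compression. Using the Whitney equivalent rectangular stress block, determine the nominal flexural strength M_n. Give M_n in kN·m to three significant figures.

Tension: T = A_s f_y = 8110 × 415 = 3365650 N.
Try a within the flange: a = T/(0.85 f'_c b_f) = 3365650/(0.85 × 27.6 × 930) = 154.26 mm.
a = 154.26 > h_f = 135 mm: the block extends into the web. Split into flange-overhang and web parts.
C_f = 0.85 f'_c (b_f − b_w) h_f = 0.85 × 27.6 × (930 − 380) × 135 = 1741905 N.
Remaining web compression depth: a_w = (T − C_f)/(0.85 f'_c b_w) = (3365650 − 1741905)/(0.85 × 27.6 × 380) = 182.14 mm.
M_n = C_f(d − h_f/2) + (T − C_f)(d − a_w/2) = 1741905 × (825 − 67.5) + 1623745 × (825 − 91.07) = 1319.49 + 1191.72 = 2511.21 × 10⁶ N·mm.
M_n = 2511.21 kN·m.

M_n ≈ 2510 kN·m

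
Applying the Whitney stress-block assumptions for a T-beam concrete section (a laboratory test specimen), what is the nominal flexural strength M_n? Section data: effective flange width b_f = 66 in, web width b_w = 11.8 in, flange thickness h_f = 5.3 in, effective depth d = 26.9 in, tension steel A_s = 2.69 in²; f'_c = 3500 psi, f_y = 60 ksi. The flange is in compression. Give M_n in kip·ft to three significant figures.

Tension: T = A_s f_y = 2.69 × 60 = 161.4 kips.
Try a within the flange: a = T/(0.85 f'_c b_f) = 161.4/(0.85 × 3.5 × 66) = 0.822 in.
Since a = 0.822 ≤ h_f = 5.3 in, the stress block lies entirely in the flange; analyse as a rectangular beam of width b_f.
M_n = T(d − a/2) = 161.4 × (26.9 − 0.411) = 4275.3 kip·in.
M_n = 4275.3/12 = 356.28 kip·ft.

M_n ≈ 356 kip·ft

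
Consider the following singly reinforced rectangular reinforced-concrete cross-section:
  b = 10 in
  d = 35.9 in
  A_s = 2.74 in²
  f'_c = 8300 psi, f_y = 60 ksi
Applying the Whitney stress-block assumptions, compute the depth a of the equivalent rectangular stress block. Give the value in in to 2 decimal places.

a ≈ 2.33 in

T = A_s f_y = 2.74 × 60 = 164.4 kips.
a = T/(0.85 f'_c b) = 164.4/(0.85 × 8.3 × 10) = 2.33 in.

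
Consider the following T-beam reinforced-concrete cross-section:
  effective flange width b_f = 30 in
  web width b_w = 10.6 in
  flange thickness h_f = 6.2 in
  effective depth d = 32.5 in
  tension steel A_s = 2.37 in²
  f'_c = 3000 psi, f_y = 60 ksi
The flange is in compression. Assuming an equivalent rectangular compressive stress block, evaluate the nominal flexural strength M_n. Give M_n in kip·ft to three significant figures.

M_n ≈ 374 kip·ft

Tension: T = A_s f_y = 2.37 × 60 = 142.2 kips.
Try a within the flange: a = T/(0.85 f'_c b_f) = 142.2/(0.85 × 3 × 30) = 1.859 in.
Since a = 1.859 ≤ h_f = 6.2 in, the stress block lies entirely in the flange; analyse as a rectangular beam of width b_f.
M_n = T(d − a/2) = 142.2 × (32.5 − 0.9295) = 4489.3 kip·in.
M_n = 4489.3/12 = 374.11 kip·ft.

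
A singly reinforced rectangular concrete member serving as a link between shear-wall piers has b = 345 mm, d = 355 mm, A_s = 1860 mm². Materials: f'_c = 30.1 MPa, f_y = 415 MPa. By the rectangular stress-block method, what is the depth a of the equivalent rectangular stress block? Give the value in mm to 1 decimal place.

T = A_s f_y = 1860 × 415 = 771900 N = 771.9 kN.
Setting C = 0.85 f'_c a b equal to T: a = 771900/(0.85 × 30.1 × 345) = 87.4 mm.

a ≈ 87.4 mm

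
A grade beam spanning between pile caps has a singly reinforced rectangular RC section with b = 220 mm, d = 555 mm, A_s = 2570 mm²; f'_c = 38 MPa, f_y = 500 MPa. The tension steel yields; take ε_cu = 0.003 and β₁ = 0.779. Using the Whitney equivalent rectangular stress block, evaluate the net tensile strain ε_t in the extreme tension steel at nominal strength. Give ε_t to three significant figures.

a = A_s f_y/(0.85 f'_c b) = 180.83 mm.
β₁ = 0.779, so c = a/β₁ = 180.83/0.779 = 232.13 mm.
From the linear strain diagram with ε_cu = 0.003: ε_t = 0.003 (d − c)/c = 0.003 × (555 − 232.13)/232.13 = 0.00417.
ε_t is between 0.004 and 0.005 — transition zone.

ε_t ≈ 0.00417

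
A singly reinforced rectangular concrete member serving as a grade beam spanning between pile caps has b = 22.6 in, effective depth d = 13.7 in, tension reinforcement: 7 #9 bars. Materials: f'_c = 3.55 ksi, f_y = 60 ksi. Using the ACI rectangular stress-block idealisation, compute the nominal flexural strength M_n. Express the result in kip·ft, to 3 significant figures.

M_n ≈ 372 kip·ft

A_s = 7 × 1 = 7 in².
T = A_s f_y = 7 × 60 = 420 kips.
a = T/(0.85 f'_c b) = 420/(0.85 × 3.55 × 22.6) = 6.159 in.
M_n = T(d − a/2) = 420 × (13.7 − 3.0795) = 4460.6 kip·in = 4460.6/12 = 371.72 kip·ft.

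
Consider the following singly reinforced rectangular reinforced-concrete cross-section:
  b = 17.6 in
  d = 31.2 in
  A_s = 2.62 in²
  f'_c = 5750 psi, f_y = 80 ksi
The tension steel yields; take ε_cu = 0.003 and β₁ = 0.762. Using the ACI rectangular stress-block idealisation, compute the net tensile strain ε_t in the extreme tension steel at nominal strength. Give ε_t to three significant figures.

a = A_s f_y/(0.85 f'_c b) = 2.437 in.
β₁ = 0.762, so c = a/β₁ = 2.437/0.762 = 3.198 in.
From the linear strain diagram with ε_cu = 0.003: ε_t = 0.003 (d − c)/c = 0.003 × (31.2 − 3.198)/3.198 = 0.0263.
Since ε_t ≥ 0.005, the section is tension-controlled.

ε_t ≈ 0.0263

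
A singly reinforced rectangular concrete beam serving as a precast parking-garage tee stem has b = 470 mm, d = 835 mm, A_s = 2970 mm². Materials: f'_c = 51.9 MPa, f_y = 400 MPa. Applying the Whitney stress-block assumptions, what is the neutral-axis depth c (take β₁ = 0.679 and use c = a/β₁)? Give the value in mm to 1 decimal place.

c ≈ 84.4 mm

T = A_s f_y = 2970 × 400 = 1188000 N = 1188 kN.
Setting C = 0.85 f'_c a b equal to T: a = 1188000/(0.85 × 51.9 × 470) = 57.297 mm.
With β₁ = 0.679, c = a/β₁ = 57.297/0.679 = 84.4 mm.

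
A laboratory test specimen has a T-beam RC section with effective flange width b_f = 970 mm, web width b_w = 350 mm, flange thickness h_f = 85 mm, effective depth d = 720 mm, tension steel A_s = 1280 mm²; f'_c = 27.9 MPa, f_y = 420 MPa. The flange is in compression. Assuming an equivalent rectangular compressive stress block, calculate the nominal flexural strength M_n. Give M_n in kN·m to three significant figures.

M_n ≈ 381 kN·m

Tension: T = A_s f_y = 1280 × 420 = 537600 N.
Try a within the flange: a = T/(0.85 f'_c b_f) = 537600/(0.85 × 27.9 × 970) = 23.37 mm.
Since a = 23.37 ≤ h_f = 85 mm, the stress block lies entirely in the flange; analyse as a rectangular beam of width b_f.
M_n = T(d − a/2) = 537600 × (720 − 11.685) = 380.79 × 10⁶ N·mm.
M_n = 380.79 kN·m.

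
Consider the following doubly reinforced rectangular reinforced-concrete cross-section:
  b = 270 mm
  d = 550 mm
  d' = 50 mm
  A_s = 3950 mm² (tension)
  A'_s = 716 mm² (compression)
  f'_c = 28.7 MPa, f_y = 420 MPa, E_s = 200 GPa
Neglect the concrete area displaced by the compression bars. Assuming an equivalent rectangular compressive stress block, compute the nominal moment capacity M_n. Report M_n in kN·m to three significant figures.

M_n ≈ 757 kN·m

Assume both tension and compression steel yield.
Net tension couple steel: A_s − A'_s = 3234 mm².
a = (A_s − A'_s) f_y / (0.85 f'_c b) = 1358280/(0.85 × 28.7 × 270) = 206.22 mm.
c = a/β₁ = 206.22/0.845 = 244.05 mm; ε'_s = 0.003(c − d')/c = 0.0024 ≥ f_y/E_s = 0.0021, so compression steel does yield.
M_n = (A_s − A'_s) f_y (d − a/2) + A'_s f_y (d − d') = [1358280 × (550 − 103.11) + 300720 × (550 − 50)] × 10⁻⁶ = 607.00 + 150.36 = 757.36 kN·m.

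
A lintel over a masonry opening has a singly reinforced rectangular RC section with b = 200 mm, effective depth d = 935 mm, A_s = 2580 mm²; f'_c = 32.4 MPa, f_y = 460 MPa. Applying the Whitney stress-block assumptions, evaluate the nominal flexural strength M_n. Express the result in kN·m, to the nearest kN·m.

T = A_s f_y = 2580 × 460 = 1186800 N = 1186.8 kN.
From C = T: a = T/(0.85 f'_c b) = 1186800/(0.85 × 32.4 × 200) = 215.47 mm.
M_n = T(d − a/2) = 1186.8 kN × (935 − 107.735) mm = 981.80 kN·m.

M_n ≈ 982 kN·m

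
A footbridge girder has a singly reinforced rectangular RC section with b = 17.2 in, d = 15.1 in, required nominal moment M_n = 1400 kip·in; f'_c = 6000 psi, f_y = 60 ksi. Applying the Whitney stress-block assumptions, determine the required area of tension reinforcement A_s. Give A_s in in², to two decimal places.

From M_n = 0.85 f'_c a b (d − a/2):
a = d − √(d² − 2M_n/(0.85 f'_c b)) = 15.1 − √(15.1² − 2 × 1400/(0.85 × 6 × 17.2)) = 1.097 in.
A_s = 0.85 f'_c a b / f_y = 0.85 × 6 × 1.097 × 17.2 / 60 = 1.604 in².

A_s ≈ 1.60 in²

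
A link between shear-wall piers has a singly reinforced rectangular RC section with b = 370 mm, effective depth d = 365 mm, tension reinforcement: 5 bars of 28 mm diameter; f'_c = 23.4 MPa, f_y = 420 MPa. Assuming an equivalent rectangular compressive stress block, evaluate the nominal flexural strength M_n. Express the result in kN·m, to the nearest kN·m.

M_n ≈ 358 kN·m

A_s = 5 × 616 = 3080 mm².
T = A_s f_y = 3080 × 420 = 1293600 N = 1293.6 kN.
From C = T: a = T/(0.85 f'_c b) = 1293600/(0.85 × 23.4 × 370) = 175.78 mm.
M_n = T(d − a/2) = 1293.6 kN × (365 − 87.89) mm = 358.47 kN·m.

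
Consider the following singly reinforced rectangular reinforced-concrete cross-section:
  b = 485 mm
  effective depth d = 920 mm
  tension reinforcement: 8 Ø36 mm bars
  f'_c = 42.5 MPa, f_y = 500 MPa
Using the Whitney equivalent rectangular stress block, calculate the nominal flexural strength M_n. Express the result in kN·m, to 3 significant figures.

A_s = 8 × 1018 = 8144 mm².
T = A_s f_y = 8144 × 500 = 4072000 N = 4072 kN.
From C = T: a = T/(0.85 f'_c b) = 4072000/(0.85 × 42.5 × 485) = 232.41 mm.
M_n = T(d − a/2) = 4072 kN × (920 − 116.205) mm = 3273.05 kN·m.

M_n ≈ 3270 kN·m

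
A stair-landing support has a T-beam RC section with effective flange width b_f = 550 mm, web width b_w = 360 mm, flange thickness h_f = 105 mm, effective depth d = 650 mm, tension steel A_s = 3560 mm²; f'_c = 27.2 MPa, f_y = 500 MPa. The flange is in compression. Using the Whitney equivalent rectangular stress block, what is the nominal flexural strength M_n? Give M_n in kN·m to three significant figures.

M_n ≈ 1030 kN·m

Tension: T = A_s f_y = 3560 × 500 = 1780000 N.
Try a within the flange: a = T/(0.85 f'_c b_f) = 1780000/(0.85 × 27.2 × 550) = 139.98 mm.
a = 139.98 > h_f = 105 mm: the block extends into the web. Split into flange-overhang and web parts.
C_f = 0.85 f'_c (b_f − b_w) h_f = 0.85 × 27.2 × (550 − 360) × 105 = 461244 N.
Remaining web compression depth: a_w = (T − C_f)/(0.85 f'_c b_w) = (1780000 − 461244)/(0.85 × 27.2 × 360) = 158.44 mm.
M_n = C_f(d − h_f/2) + (T − C_f)(d − a_w/2) = 461244 × (650 − 52.5) + 1318756 × (650 − 79.22) = 275.59 + 752.72 = 1028.31 × 10⁶ N·mm.
M_n = 1028.31 kN·m.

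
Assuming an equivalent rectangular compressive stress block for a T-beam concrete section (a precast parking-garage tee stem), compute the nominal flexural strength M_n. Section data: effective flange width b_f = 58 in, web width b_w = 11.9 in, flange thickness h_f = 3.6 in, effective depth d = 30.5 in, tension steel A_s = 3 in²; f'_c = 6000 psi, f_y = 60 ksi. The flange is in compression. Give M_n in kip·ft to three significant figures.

M_n ≈ 453 kip·ft

Tension: T = A_s f_y = 3 × 60 = 180 kips.
Try a within the flange: a = T/(0.85 f'_c b_f) = 180/(0.85 × 6 × 58) = 0.609 in.
Since a = 0.609 ≤ h_f = 3.6 in, the stress block lies entirely in the flange; analyse as a rectangular beam of width b_f.
M_n = T(d − a/2) = 180 × (30.5 − 0.3045) = 5435.2 kip·in.
M_n = 5435.2/12 = 452.93 kip·ft.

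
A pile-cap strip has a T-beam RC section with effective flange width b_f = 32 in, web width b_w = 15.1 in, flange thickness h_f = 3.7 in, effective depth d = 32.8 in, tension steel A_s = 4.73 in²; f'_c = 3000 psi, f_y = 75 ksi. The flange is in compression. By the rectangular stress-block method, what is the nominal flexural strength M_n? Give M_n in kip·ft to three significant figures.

Tension: T = A_s f_y = 4.73 × 75 = 354.75 kips.
Try a within the flange: a = T/(0.85 f'_c b_f) = 354.75/(0.85 × 3 × 32) = 4.347 in.
a = 4.347 > h_f = 3.7 in: the block extends into the web. Split into flange-overhang and web parts.
C_f = 0.85 f'_c (b_f − b_w) h_f = 0.85 × 3 × (32 − 15.1) × 3.7 = 159.5 kips.
Remaining web compression depth: a_w = (T − C_f)/(0.85 f'_c b_w) = (354.75 − 159.5)/(0.85 × 3 × 15.1) = 5.071 in.
M_n = C_f(d − h_f/2) + (T − C_f)(d − a_w/2) = 159.5 × (32.8 − 1.85) + 195.25 × (32.8 − 2.5355) = 4936.5 + 5909.1 = 10845.6 kip·in.
M_n = 10845.6/12 = 903.80 kip·ft.

M_n ≈ 904 kip·ft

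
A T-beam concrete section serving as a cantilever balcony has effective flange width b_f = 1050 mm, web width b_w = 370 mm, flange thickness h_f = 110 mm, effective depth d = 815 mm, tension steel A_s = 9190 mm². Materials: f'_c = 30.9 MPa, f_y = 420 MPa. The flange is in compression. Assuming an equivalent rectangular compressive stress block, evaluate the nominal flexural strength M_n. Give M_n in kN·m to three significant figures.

Tension: T = A_s f_y = 9190 × 420 = 3859800 N.
Try a within the flange: a = T/(0.85 f'_c b_f) = 3859800/(0.85 × 30.9 × 1050) = 139.96 mm.
a = 139.96 > h_f = 110 mm: the block extends into the web. Split into flange-overhang and web parts.
C_f = 0.85 f'_c (b_f − b_w) h_f = 0.85 × 30.9 × (1050 − 370) × 110 = 1964622 N.
Remaining web compression depth: a_w = (T − C_f)/(0.85 f'_c b_w) = (3859800 − 1964622)/(0.85 × 30.9 × 370) = 195.02 mm.
M_n = C_f(d − h_f/2) + (T − C_f)(d − a_w/2) = 1964622 × (815 − 55) + 1895178 × (815 − 97.51) = 1493.11 + 1359.77 = 2852.88 × 10⁶ N·mm.
M_n = 2852.88 kN·m.

M_n ≈ 2850 kN·m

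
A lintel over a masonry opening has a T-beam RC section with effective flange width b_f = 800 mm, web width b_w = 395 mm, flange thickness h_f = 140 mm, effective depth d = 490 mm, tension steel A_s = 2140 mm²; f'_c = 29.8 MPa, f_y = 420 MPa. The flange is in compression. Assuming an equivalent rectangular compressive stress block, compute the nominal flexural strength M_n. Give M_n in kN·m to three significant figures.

M_n ≈ 420 kN·m

Tension: T = A_s f_y = 2140 × 420 = 898800 N.
Try a within the flange: a = T/(0.85 f'_c b_f) = 898800/(0.85 × 29.8 × 800) = 44.35 mm.
Since a = 44.35 ≤ h_f = 140 mm, the stress block lies entirely in the flange; analyse as a rectangular beam of width b_f.
M_n = T(d − a/2) = 898800 × (490 − 22.175) = 420.48 × 10⁶ N·mm.
M_n = 420.48 kN·m.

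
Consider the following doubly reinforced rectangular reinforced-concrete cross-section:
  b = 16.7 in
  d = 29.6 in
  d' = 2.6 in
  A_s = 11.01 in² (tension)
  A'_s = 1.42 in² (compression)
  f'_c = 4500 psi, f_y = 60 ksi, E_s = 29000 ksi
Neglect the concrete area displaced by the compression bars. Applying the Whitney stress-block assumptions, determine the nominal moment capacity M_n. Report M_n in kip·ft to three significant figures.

Assume both steels yield.
a = (A_s − A'_s) f_y/(0.85 f'_c b) = (11.01 − 1.42) × 60/(0.85 × 4.5 × 16.7) = 9.008 in.
c = a/β₁ = 9.008/0.825 = 10.919 in; ε'_s = 0.003(c − d')/c = 0.0023 ≥ ε_y = 0.0021, so the compression steel yields.
M_n = (A_s − A'_s) f_y (d − a/2) + A'_s f_y (d − d') = 575.4 × (29.6 − 4.504) + 85.2 × (29.6 − 2.6) = 14440.2 + 2300.4 = 16740.6 kip·in = 16740.6/12 = 1395.05 kip·ft.

M_n ≈ 1400 kip·ft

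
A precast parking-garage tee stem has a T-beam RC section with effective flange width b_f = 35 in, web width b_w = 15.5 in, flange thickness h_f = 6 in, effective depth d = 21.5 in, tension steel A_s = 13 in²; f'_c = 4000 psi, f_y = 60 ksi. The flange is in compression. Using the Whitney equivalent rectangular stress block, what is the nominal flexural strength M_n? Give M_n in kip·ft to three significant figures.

M_n ≈ 1180 kip·ft

Tension: T = A_s f_y = 13 × 60 = 780 kips.
Try a within the flange: a = T/(0.85 f'_c b_f) = 780/(0.85 × 4 × 35) = 6.555 in.
a = 6.555 > h_f = 6 in: the block extends into the web. Split into flange-overhang and web parts.
C_f = 0.85 f'_c (b_f − b_w) h_f = 0.85 × 4 × (35 − 15.5) × 6 = 397.8 kips.
Remaining web compression depth: a_w = (T − C_f)/(0.85 f'_c b_w) = (780 − 397.8)/(0.85 × 4 × 15.5) = 7.252 in.
M_n = C_f(d − h_f/2) + (T − C_f)(d − a_w/2) = 397.8 × (21.5 − 3) + 382.2 × (21.5 − 3.626) = 7359.3 + 6831.4 = 14190.7 kip·in.
M_n = 14190.7/12 = 1182.56 kip·ft.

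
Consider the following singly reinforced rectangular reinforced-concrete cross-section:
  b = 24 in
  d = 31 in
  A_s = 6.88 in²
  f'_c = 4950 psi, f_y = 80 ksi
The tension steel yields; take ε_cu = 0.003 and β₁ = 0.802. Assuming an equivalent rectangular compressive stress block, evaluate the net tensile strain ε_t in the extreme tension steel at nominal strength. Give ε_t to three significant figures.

ε_t ≈ 0.0107

a = A_s f_y/(0.85 f'_c b) = 5.451 in.
β₁ = 0.802, so c = a/β₁ = 5.451/0.802 = 6.797 in.
From the linear strain diagram with ε_cu = 0.003: ε_t = 0.003 (d − c)/c = 0.003 × (31 − 6.797)/6.797 = 0.0107.
Since ε_t ≥ 0.005, the section is tension-controlled.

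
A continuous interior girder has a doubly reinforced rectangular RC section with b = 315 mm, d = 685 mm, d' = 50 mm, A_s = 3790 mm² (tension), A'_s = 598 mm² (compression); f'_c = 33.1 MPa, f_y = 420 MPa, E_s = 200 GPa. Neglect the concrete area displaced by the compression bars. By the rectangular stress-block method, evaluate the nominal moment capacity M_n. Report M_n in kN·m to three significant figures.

Assume both tension and compression steel yield.
Net tension couple steel: A_s − A'_s = 3192 mm².
a = (A_s − A'_s) f_y / (0.85 f'_c b) = 1340640/(0.85 × 33.1 × 315) = 151.27 mm.
c = a/β₁ = 151.27/0.814 = 185.84 mm; ε'_s = 0.003(c − d')/c = 0.0022 ≥ f_y/E_s = 0.0021, so compression steel does yield.
M_n = (A_s − A'_s) f_y (d − a/2) + A'_s f_y (d − d') = [1340640 × (685 − 75.635) + 251160 × (685 − 50)] × 10⁻⁶ = 816.94 + 159.49 = 976.43 kN·m.

M_n ≈ 976 kN·m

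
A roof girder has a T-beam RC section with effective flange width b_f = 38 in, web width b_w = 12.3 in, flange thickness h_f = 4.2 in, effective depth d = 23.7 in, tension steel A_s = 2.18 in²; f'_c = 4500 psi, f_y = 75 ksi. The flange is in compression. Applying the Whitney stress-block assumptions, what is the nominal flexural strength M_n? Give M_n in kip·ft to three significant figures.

M_n ≈ 315 kip·ft

Tension: T = A_s f_y = 2.18 × 75 = 163.5 kips.
Try a within the flange: a = T/(0.85 f'_c b_f) = 163.5/(0.85 × 4.5 × 38) = 1.125 in.
Since a = 1.125 ≤ h_f = 4.2 in, the stress block lies entirely in the flange; analyse as a rectangular beam of width b_f.
M_n = T(d − a/2) = 163.5 × (23.7 − 0.5625) = 3783.0 kip·in.
M_n = 3783.0/12 = 315.25 kip·ft.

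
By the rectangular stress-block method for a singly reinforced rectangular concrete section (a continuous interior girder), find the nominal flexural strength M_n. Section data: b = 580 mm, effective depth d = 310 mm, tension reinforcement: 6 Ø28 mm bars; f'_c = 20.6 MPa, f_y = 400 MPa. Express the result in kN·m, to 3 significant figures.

A_s = 6 × 616 = 3696 mm².
T = A_s f_y = 3696 × 400 = 1478400 N = 1478.4 kN.
From C = T: a = T/(0.85 f'_c b) = 1478400/(0.85 × 20.6 × 580) = 145.57 mm.
M_n = T(d − a/2) = 1478.4 kN × (310 − 72.785) mm = 350.70 kN·m.

M_n ≈ 351 kN·m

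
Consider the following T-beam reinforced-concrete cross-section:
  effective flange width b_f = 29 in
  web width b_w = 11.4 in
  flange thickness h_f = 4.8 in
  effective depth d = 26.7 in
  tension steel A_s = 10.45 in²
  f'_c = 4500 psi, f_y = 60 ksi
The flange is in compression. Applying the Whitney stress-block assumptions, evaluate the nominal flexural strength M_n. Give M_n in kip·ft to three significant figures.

Tension: T = A_s f_y = 10.45 × 60 = 627 kips.
Try a within the flange: a = T/(0.85 f'_c b_f) = 627/(0.85 × 4.5 × 29) = 5.652 in.
a = 5.652 > h_f = 4.8 in: the block extends into the web. Split into flange-overhang and web parts.
C_f = 0.85 f'_c (b_f − b_w) h_f = 0.85 × 4.5 × (29 − 11.4) × 4.8 = 323.1 kips.
Remaining web compression depth: a_w = (T − C_f)/(0.85 f'_c b_w) = (627 − 323.1)/(0.85 × 4.5 × 11.4) = 6.969 in.
M_n = C_f(d − h_f/2) + (T − C_f)(d − a_w/2) = 323.1 × (26.7 − 2.4) + 303.9 × (26.7 − 3.4845) = 7851.3 + 7055.2 = 14906.5 kip·in.
M_n = 14906.5/12 = 1242.21 kip·ft.

M_n ≈ 1240 kip·ft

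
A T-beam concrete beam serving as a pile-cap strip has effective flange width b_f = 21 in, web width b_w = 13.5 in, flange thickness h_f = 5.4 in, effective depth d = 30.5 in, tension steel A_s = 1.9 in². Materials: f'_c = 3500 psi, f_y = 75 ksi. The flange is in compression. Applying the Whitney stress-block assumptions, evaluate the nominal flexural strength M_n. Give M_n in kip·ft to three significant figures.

Tension: T = A_s f_y = 1.9 × 75 = 142.5 kips.
Try a within the flange: a = T/(0.85 f'_c b_f) = 142.5/(0.85 × 3.5 × 21) = 2.281 in.
Since a = 2.281 ≤ h_f = 5.4 in, the stress block lies entirely in the flange; analyse as a rectangular beam of width b_f.
M_n = T(d − a/2) = 142.5 × (30.5 − 1.1405) = 4183.7 kip·in.
M_n = 4183.7/12 = 348.64 kip·ft.

M_n ≈ 349 kip·ft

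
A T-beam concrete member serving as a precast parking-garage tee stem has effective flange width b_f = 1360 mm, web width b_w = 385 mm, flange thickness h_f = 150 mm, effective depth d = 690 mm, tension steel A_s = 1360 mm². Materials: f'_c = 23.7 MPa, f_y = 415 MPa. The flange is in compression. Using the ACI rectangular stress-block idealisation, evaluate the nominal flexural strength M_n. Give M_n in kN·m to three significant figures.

M_n ≈ 384 kN·m

Tension: T = A_s f_y = 1360 × 415 = 564400 N.
Try a within the flange: a = T/(0.85 f'_c b_f) = 564400/(0.85 × 23.7 × 1360) = 20.60 mm.
Since a = 20.60 ≤ h_f = 150 mm, the stress block lies entirely in the flange; analyse as a rectangular beam of width b_f.
M_n = T(d − a/2) = 564400 × (690 − 10.3) = 383.62 × 10⁶ N·mm.
M_n = 383.62 kN·m.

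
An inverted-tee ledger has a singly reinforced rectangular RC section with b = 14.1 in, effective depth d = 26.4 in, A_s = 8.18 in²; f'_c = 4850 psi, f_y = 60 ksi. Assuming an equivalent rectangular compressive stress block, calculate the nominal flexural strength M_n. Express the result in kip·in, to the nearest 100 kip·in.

T = A_s f_y = 8.18 × 60 = 490.8 kips.
a = T/(0.85 f'_c b) = 490.8/(0.85 × 4.85 × 14.1) = 8.444 in.
M_n = T(d − a/2) = 490.8 × (26.4 − 4.222) = 10885.0 kip·in.

M_n ≈ 10900 kip·in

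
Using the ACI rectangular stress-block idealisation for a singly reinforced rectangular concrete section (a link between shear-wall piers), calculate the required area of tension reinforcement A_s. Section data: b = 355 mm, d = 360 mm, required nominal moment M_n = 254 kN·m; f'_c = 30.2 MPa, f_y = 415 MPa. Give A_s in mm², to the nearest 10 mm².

A_s ≈ 1940 mm²

With M_n = 0.85 f'_c a b (d − a/2), solve the quadratic for a:
a = d − √(d² − 2M_n/(0.85 f'_c b)) = 360 − √(360² − 2 × 254×10⁶/(0.85 × 30.2 × 355)) = 88.24 mm.
A_s = 0.85 f'_c a b / f_y = 0.85 × 30.2 × 88.24 × 355 / 415 = 1937.6 mm².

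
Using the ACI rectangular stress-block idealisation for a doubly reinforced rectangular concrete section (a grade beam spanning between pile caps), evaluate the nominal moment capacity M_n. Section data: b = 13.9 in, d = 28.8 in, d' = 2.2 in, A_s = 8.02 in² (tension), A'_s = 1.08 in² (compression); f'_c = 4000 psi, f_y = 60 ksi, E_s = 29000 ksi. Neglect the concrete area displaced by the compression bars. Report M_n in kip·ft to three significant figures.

Assume both steels yield.
a = (A_s − A'_s) f_y/(0.85 f'_c b) = (8.02 − 1.08) × 60/(0.85 × 4 × 13.9) = 8.811 in.
c = a/β₁ = 8.811/0.85 = 10.366 in; ε'_s = 0.003(c − d')/c = 0.0024 ≥ ε_y = 0.0021, so the compression steel yields.
M_n = (A_s − A'_s) f_y (d − a/2) + A'_s f_y (d − d') = 416.4 × (28.8 − 4.4055) + 64.8 × (28.8 − 2.2) = 10157.9 + 1723.7 = 11881.6 kip·in = 11881.6/12 = 990.13 kip·ft.

M_n ≈ 990 kip·ft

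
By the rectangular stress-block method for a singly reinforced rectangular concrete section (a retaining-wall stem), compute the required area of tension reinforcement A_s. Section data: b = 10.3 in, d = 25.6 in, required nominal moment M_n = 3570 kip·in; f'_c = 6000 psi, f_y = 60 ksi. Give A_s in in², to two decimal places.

A_s ≈ 2.46 in²

From M_n = 0.85 f'_c a b (d − a/2):
a = d − √(d² − 2M_n/(0.85 f'_c b)) = 25.6 − √(25.6² − 2 × 3570/(0.85 × 6 × 10.3)) = 2.809 in.
A_s = 0.85 f'_c a b / f_y = 0.85 × 6 × 2.809 × 10.3 / 60 = 2.459 in².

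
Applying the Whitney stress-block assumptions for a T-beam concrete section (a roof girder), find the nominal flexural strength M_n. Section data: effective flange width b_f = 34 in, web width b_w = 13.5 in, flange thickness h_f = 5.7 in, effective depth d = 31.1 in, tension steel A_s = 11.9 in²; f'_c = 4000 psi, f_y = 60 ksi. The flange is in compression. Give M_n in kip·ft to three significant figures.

Tension: T = A_s f_y = 11.9 × 60 = 714 kips.
Try a within the flange: a = T/(0.85 f'_c b_f) = 714/(0.85 × 4 × 34) = 6.176 in.
a = 6.176 > h_f = 5.7 in: the block extends into the web. Split into flange-overhang and web parts.
C_f = 0.85 f'_c (b_f − b_w) h_f = 0.85 × 4 × (34 − 13.5) × 5.7 = 397.3 kips.
Remaining web compression depth: a_w = (T − C_f)/(0.85 f'_c b_w) = (714 − 397.3)/(0.85 × 4 × 13.5) = 6.900 in.
M_n = C_f(d − h_f/2) + (T − C_f)(d − a_w/2) = 397.3 × (31.1 − 2.85) + 316.7 × (31.1 − 3.45) = 11223.7 + 8756.8 = 19980.5 kip·in.
M_n = 19980.5/12 = 1665.04 kip·ft.

M_n ≈ 1670 kip·ft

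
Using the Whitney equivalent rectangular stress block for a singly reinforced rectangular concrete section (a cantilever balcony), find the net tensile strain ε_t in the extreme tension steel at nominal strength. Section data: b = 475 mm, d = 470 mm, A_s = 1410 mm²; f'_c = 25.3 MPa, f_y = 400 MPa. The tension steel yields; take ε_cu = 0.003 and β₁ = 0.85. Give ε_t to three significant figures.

ε_t ≈ 0.0187

a = A_s f_y/(0.85 f'_c b) = 55.21 mm.
β₁ = 0.85, so c = a/β₁ = 55.21/0.85 = 64.95 mm.
From the linear strain diagram with ε_cu = 0.003: ε_t = 0.003 (d − c)/c = 0.003 × (470 − 64.95)/64.95 = 0.0187.
Since ε_t ≥ 0.005, the section is tension-controlled.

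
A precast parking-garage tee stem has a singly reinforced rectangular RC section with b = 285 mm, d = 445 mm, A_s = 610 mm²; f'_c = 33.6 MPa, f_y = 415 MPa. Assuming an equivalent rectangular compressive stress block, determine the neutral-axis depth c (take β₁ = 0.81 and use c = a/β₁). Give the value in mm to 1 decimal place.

T = A_s f_y = 610 × 415 = 253150 N = 253.15 kN.
Setting C = 0.85 f'_c a b equal to T: a = 253150/(0.85 × 33.6 × 285) = 31.101 mm.
With β₁ = 0.81, c = a/β₁ = 31.101/0.81 = 38.4 mm.

c ≈ 38.4 mm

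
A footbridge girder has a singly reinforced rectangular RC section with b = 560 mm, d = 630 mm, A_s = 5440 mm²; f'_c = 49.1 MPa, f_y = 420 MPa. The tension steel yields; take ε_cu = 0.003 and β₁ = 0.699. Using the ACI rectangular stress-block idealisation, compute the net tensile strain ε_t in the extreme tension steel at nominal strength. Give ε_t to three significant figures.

a = A_s f_y/(0.85 f'_c b) = 97.76 mm.
β₁ = 0.699, so c = a/β₁ = 97.76/0.699 = 139.86 mm.
From the linear strain diagram with ε_cu = 0.003: ε_t = 0.003 (d − c)/c = 0.003 × (630 − 139.86)/139.86 = 0.0105.
Since ε_t ≥ 0.005, the section is tension-controlled.

ε_t ≈ 0.0105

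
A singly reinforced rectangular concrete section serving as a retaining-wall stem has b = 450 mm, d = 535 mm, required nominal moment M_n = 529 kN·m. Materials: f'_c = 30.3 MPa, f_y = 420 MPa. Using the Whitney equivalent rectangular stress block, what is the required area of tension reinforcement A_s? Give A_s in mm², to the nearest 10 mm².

With M_n = 0.85 f'_c a b (d − a/2), solve the quadratic for a:
a = d − √(d² − 2M_n/(0.85 f'_c b)) = 535 − √(535² − 2 × 529×10⁶/(0.85 × 30.3 × 450)) = 93.48 mm.
A_s = 0.85 f'_c a b / f_y = 0.85 × 30.3 × 93.48 × 450 / 420 = 2579.5 mm².

A_s ≈ 2580 mm²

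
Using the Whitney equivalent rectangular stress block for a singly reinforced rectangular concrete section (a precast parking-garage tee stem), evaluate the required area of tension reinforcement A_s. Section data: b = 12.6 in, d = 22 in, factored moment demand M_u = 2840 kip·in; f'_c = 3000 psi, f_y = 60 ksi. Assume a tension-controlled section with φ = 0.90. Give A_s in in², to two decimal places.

M_n = M_u/φ = 2840/0.90 = 3155.56 kip·in.
From M_n = 0.85 f'_c a b (d − a/2):
a = d − √(d² − 2M_n/(0.85 f'_c b)) = 22 − √(22² − 2 × 3155.56/(0.85 × 3 × 12.6)) = 5.042 in.
A_s = 0.85 f'_c a b / f_y = 0.85 × 3 × 5.042 × 12.6 / 60 = 2.700 in².

A_s ≈ 2.70 in²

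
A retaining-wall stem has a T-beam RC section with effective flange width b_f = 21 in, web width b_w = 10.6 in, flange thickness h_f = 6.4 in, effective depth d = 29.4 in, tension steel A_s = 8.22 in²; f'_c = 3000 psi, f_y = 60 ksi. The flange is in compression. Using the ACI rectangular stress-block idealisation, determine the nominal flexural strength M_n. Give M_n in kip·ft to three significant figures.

M_n ≈ 1000 kip·ft

Tension: T = A_s f_y = 8.22 × 60 = 493.2 kips.
Try a within the flange: a = T/(0.85 f'_c b_f) = 493.2/(0.85 × 3 × 21) = 9.210 in.
a = 9.210 > h_f = 6.4 in: the block extends into the web. Split into flange-overhang and web parts.
C_f = 0.85 f'_c (b_f − b_w) h_f = 0.85 × 3 × (21 − 10.6) × 6.4 = 169.7 kips.
Remaining web compression depth: a_w = (T − C_f)/(0.85 f'_c b_w) = (493.2 − 169.7)/(0.85 × 3 × 10.6) = 11.968 in.
M_n = C_f(d − h_f/2) + (T − C_f)(d − a_w/2) = 169.7 × (29.4 − 3.2) + 323.5 × (29.4 − 5.984) = 4446.1 + 7575.1 = 12021.2 kip·in.
M_n = 12021.2/12 = 1001.77 kip·ft.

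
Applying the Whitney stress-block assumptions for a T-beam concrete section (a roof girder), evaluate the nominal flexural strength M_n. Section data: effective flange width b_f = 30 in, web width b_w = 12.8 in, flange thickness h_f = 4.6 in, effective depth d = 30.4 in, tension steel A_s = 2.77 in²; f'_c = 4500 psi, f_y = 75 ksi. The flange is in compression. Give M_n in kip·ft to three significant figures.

M_n ≈ 511 kip·ft

Tension: T = A_s f_y = 2.77 × 75 = 207.75 kips.
Try a within the flange: a = T/(0.85 f'_c b_f) = 207.75/(0.85 × 4.5 × 30) = 1.810 in.
Since a = 1.810 ≤ h_f = 4.6 in, the stress block lies entirely in the flange; analyse as a rectangular beam of width b_f.
M_n = T(d − a/2) = 207.75 × (30.4 − 0.905) = 6127.6 kip·in.
M_n = 6127.6/12 = 510.63 kip·ft.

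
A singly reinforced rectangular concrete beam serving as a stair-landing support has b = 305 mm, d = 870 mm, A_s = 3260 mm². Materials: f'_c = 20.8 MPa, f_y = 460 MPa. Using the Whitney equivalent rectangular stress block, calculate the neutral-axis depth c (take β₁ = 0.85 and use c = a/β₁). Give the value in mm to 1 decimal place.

T = A_s f_y = 3260 × 460 = 1499600 N = 1499.6 kN.
Setting C = 0.85 f'_c a b equal to T: a = 1499600/(0.85 × 20.8 × 305) = 278.095 mm.
With β₁ = 0.85, c = a/β₁ = 278.095/0.85 = 327.2 mm.

c ≈ 327.2 mm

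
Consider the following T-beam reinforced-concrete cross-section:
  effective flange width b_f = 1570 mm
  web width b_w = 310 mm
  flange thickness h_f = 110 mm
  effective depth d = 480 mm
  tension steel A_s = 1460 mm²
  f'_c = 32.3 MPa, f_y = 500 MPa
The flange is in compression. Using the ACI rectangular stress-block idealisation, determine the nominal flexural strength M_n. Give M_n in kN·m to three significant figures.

M_n ≈ 344 kN·m

Tension: T = A_s f_y = 1460 × 500 = 730000 N.
Try a within the flange: a = T/(0.85 f'_c b_f) = 730000/(0.85 × 32.3 × 1570) = 16.94 mm.
Since a = 16.94 ≤ h_f = 110 mm, the stress block lies entirely in the flange; analyse as a rectangular beam of width b_f.
M_n = T(d − a/2) = 730000 × (480 − 8.47) = 344.22 × 10⁶ N·mm.
M_n = 344.22 kN·m.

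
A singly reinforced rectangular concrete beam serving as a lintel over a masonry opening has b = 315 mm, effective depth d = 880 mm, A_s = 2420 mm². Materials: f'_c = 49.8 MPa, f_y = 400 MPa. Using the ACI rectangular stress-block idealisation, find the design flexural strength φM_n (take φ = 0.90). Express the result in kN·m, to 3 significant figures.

φM_n ≈ 735 kN·m

T = A_s f_y = 2420 × 400 = 968000 N = 968 kN.
From C = T: a = T/(0.85 f'_c b) = 968000/(0.85 × 49.8 × 315) = 72.60 mm.
M_n = T(d − a/2) = 968 kN × (880 − 36.3) mm = 816.70 kN·m.
φM_n = 0.90 × 816.70 = 735.03 kN·m.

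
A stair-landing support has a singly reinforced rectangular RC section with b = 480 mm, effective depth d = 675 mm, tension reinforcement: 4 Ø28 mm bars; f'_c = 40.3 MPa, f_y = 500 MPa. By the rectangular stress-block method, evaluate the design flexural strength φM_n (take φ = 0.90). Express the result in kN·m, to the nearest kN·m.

φM_n ≈ 707 kN·m

A_s = 4 × 616 = 2464 mm².
T = A_s f_y = 2464 × 500 = 1232000 N = 1232 kN.
From C = T: a = T/(0.85 f'_c b) = 1232000/(0.85 × 40.3 × 480) = 74.93 mm.
M_n = T(d − a/2) = 1232 kN × (675 − 37.465) mm = 785.44 kN·m.
φM_n = 0.90 × 785.44 = 706.90 kN·m.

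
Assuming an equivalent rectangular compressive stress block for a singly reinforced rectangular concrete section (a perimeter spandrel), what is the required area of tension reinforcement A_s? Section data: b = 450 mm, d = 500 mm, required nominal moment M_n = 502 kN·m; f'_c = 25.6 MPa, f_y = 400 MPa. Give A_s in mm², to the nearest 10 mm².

With M_n = 0.85 f'_c a b (d − a/2), solve the quadratic for a:
a = d − √(d² − 2M_n/(0.85 f'_c b)) = 500 − √(500² − 2 × 502×10⁶/(0.85 × 25.6 × 450)) = 115.99 mm.
A_s = 0.85 f'_c a b / f_y = 0.85 × 25.6 × 115.99 × 450 / 400 = 2839.4 mm².

A_s ≈ 2840 mm²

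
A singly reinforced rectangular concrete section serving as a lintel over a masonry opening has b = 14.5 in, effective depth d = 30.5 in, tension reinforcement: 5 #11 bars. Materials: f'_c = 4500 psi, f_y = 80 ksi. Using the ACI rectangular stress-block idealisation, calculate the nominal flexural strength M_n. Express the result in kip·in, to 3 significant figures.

A_s = 5 × 1.56 = 7.8 in².
T = A_s f_y = 7.8 × 80 = 624 kips.
a = T/(0.85 f'_c b) = 624/(0.85 × 4.5 × 14.5) = 11.251 in.
M_n = T(d − a/2) = 624 × (30.5 − 5.6255) = 15521.7 kip·in.

M_n ≈ 15500 kip·in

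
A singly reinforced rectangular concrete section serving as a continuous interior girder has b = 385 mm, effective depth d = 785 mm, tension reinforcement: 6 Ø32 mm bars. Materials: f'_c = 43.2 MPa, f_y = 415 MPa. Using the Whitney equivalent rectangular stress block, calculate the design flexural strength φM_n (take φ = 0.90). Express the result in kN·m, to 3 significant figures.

A_s = 6 × 804 = 4824 mm².
T = A_s f_y = 4824 × 415 = 2001960 N = 2001.96 kN.
From C = T: a = T/(0.85 f'_c b) = 2001960/(0.85 × 43.2 × 385) = 141.61 mm.
M_n = T(d − a/2) = 2001.96 kN × (785 − 70.805) mm = 1429.79 kN·m.
φM_n = 0.90 × 1429.79 = 1286.81 kN·m.

φM_n ≈ 1290 kN·m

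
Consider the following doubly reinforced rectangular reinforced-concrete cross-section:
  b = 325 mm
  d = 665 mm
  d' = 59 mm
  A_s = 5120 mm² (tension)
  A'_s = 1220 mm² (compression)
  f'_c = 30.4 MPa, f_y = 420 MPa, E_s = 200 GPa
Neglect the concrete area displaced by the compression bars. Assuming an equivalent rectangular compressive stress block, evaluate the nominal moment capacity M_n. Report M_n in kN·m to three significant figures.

M_n ≈ 1240 kN·m

Assume both tension and compression steel yield.
Net tension couple steel: A_s − A'_s = 3900 mm².
a = (A_s − A'_s) f_y / (0.85 f'_c b) = 1638000/(0.85 × 30.4 × 325) = 195.05 mm.
c = a/β₁ = 195.05/0.833 = 234.15 mm; ε'_s = 0.003(c − d')/c = 0.0022 ≥ f_y/E_s = 0.0021, so compression steel does yield.
M_n = (A_s − A'_s) f_y (d − a/2) + A'_s f_y (d − d') = [1638000 × (665 − 97.525) + 512400 × (665 − 59)] × 10⁻⁶ = 929.52 + 310.51 = 1240.03 kN·m.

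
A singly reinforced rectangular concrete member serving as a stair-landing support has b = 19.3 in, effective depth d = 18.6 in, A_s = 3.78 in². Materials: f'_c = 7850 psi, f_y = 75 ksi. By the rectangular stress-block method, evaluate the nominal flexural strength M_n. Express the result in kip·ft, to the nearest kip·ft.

M_n ≈ 413 kip·ft

T = A_s f_y = 3.78 × 75 = 283.5 kips.
a = T/(0.85 f'_c b) = 283.5/(0.85 × 7.85 × 19.3) = 2.201 in.
M_n = T(d − a/2) = 283.5 × (18.6 − 1.1005) = 4961.1 kip·in = 4961.1/12 = 413.43 kip·ft.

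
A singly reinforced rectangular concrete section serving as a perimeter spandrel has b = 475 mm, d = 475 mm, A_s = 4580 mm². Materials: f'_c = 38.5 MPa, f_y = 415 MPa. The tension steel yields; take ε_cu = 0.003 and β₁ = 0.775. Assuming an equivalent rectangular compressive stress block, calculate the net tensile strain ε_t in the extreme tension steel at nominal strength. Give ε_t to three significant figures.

a = A_s f_y/(0.85 f'_c b) = 122.28 mm.
β₁ = 0.775, so c = a/β₁ = 122.28/0.775 = 157.78 mm.
From the linear strain diagram with ε_cu = 0.003: ε_t = 0.003 (d − c)/c = 0.003 × (475 − 157.78)/157.78 = 0.00603.
Since ε_t ≥ 0.005, the section is tension-controlled.

ε_t ≈ 0.00603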